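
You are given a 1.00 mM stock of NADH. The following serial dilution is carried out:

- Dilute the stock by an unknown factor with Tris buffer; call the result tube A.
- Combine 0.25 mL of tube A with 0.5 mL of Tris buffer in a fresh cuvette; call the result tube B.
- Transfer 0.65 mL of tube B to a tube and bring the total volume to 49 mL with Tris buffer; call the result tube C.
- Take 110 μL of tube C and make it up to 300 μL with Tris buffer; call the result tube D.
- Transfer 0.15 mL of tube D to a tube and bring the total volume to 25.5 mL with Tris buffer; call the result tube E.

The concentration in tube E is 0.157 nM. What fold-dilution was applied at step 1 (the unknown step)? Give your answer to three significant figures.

Step 1: unknown factor x
Step 2: 0.25 mL + 0.5 mL = 0.75 mL total → factor 0.75/0.25 = 3
Step 3: 0.65 mL brought to 49 mL → factor 49/0.65 = 75.385
Step 4: 110 μL brought to 300 μL → factor 300/110 = 2.7273
Step 5: 0.15 mL brought to 25.5 mL → factor 25.5/0.15 = 170
Product of known-step factors = 1.0485 × 10^5
Overall factor = 1.00 mM / (0.157 nM) = 6.3694 × 10^6
x = 6.3694 × 10^6 / 1.0485 × 10^5 = 60.7

60.7-fold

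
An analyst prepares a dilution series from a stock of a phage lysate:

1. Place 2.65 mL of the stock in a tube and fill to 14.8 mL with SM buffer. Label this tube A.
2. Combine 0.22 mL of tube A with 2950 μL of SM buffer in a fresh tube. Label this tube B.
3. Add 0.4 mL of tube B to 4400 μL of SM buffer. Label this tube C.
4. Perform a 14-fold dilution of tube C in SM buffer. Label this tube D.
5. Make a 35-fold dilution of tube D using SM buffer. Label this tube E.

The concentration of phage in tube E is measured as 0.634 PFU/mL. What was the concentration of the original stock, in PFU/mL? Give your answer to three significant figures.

3.00 × 10^5 PFU/mL

Step 1: 2.65 mL brought to 14.8 mL → factor 14.8/2.65 = 5.5849
Step 2: 0.22 mL + 2950 μL = 3.17 mL total → factor 3.17/0.22 = 14.409
Step 3: 0.4 mL + 4400 μL = 4.8 mL total → factor 4.8/0.4 = 12
Step 4: 14-fold → factor 14
Step 5: 35-fold → factor 35
Overall dilution factor = 5.5849 × 14.409 × 12 × 14 × 35 = 4.7318 × 10^5
Stock = 0.634 PFU/mL × 4.7318 × 10^5 = 3.00 × 10^5 PFU/mL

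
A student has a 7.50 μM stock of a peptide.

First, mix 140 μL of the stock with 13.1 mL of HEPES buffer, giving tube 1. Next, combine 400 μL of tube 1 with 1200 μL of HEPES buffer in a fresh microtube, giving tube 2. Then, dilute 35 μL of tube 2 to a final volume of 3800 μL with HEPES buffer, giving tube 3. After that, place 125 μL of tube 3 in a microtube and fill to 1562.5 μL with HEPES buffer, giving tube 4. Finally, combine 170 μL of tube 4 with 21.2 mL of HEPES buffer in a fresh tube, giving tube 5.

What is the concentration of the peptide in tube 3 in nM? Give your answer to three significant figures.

Step 1: 140 μL + 13.1 mL = 13240 μL total → factor 13240/140 = 94.571
Step 2: 400 μL + 1200 μL = 1600 μL total → factor 1600/400 = 4
Step 3: 35 μL brought to 3800 μL → factor 3800/35 = 108.57
Dilution factor through tube 3 = 94.571 × 4 × 108.57 = 41071
[tube 3] = 7.50 μM / 41071 = 0.0001826 μM = 0.183 nM

0.183 nM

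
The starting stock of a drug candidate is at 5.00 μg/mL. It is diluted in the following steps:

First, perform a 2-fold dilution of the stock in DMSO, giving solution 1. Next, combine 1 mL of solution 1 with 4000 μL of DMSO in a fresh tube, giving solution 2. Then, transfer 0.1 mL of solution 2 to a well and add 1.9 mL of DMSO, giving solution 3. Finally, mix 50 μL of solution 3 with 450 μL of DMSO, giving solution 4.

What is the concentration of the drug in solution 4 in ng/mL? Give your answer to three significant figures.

2.50 ng/mL

Step 1: 2-fold → factor 2
Step 2: 1 mL + 4000 μL = 5 mL total → factor 5/1 = 5
Step 3: 0.1 mL + 1.9 mL = 2 mL total → factor 2/0.1 = 20
Step 4: 50 μL + 450 μL = 500 μL total → factor 500/50 = 10
Overall dilution factor = 2 × 5 × 20 × 10 = 2000
Final = 5.00 μg/mL / 2000 = 0.002500 μg/mL = 2.50 ng/mL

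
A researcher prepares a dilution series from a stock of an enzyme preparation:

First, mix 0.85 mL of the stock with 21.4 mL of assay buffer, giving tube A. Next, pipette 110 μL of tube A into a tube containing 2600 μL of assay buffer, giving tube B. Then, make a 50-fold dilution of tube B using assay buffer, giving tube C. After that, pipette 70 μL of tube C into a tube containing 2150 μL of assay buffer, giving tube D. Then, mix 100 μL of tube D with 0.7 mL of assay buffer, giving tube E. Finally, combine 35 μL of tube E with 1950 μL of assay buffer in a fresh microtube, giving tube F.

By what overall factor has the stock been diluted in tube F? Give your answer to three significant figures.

4.64 × 10^8

Step 1: 0.85 mL + 21.4 mL = 22.25 mL total → factor 22.25/0.85 = 26.176
Step 2: 110 μL + 2600 μL = 2710 μL total → factor 2710/110 = 24.636
Step 3: 50-fold → factor 50
Step 4: 70 μL + 2150 μL = 2220 μL total → factor 2220/70 = 31.714
Step 5: 100 μL + 0.7 mL = 800 μL total → factor 800/100 = 8
Step 6: 35 μL + 1950 μL = 1985 μL total → factor 1985/35 = 56.714
Overall dilution factor = 26.176 × 24.636 × 50 × 31.714 × 8 × 56.714 = 4.6398 × 10^8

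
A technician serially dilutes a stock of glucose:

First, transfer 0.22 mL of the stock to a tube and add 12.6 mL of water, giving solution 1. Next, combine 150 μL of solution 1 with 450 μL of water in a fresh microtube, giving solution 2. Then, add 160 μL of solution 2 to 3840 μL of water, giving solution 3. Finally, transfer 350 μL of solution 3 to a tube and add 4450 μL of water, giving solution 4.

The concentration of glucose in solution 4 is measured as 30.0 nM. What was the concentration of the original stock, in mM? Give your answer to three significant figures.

2.40 mM

Step 1: 0.22 mL + 12.6 mL = 12.82 mL total → factor 12.82/0.22 = 58.273
Step 2: 150 μL + 450 μL = 600 μL total → factor 600/150 = 4
Step 3: 160 μL + 3840 μL = 4000 μL total → factor 4000/160 = 25
Step 4: 350 μL + 4450 μL = 4800 μL total → factor 4800/350 = 13.714
Overall dilution factor = 58.273 × 4 × 25 × 13.714 = 79917
Stock = 30.0 nM × 79917 = 2.398 × 10^6 nM = 2.40 mM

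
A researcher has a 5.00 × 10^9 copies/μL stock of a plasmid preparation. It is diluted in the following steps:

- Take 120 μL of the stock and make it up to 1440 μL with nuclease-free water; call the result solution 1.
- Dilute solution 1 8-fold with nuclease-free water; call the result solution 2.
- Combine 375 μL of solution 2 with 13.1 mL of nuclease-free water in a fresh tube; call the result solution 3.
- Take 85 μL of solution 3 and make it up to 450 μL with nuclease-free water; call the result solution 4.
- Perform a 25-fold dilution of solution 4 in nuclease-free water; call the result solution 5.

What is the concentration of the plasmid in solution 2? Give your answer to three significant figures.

Step 1: 120 μL brought to 1440 μL → factor 1440/120 = 12
Step 2: 8-fold → factor 8
Dilution factor through solution 2 = 12 × 8 = 96
[solution 2] = 5.00 × 10^9 copies/μL / 96 = 5.21 × 10^7 copies/μL

5.21 × 10^7 copies/μL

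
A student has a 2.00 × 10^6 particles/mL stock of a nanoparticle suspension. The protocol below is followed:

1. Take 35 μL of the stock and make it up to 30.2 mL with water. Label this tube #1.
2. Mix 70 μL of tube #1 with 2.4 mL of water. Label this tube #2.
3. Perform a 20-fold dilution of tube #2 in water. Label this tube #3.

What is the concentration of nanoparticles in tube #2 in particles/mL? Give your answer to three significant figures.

65.7 particles/mL

Step 1: 35 μL brought to 30.2 mL → factor 30200/35 = 862.86
Step 2: 70 μL + 2.4 mL = 2470 μL total → factor 2470/70 = 35.286
Dilution factor through tube #2 = 862.86 × 35.286 = 30447
[tube #2] = 2.00 × 10^6 particles/mL / 30447 = 65.7 particles/mL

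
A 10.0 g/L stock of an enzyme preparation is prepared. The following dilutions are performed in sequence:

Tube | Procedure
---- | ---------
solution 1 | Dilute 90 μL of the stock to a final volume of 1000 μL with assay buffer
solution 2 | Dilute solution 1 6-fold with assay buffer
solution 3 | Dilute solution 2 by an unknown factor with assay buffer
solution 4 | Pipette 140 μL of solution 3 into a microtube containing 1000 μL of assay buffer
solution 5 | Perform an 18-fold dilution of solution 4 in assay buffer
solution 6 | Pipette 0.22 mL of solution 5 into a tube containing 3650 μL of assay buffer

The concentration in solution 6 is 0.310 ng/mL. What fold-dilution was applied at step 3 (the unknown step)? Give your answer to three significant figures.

Step 1: 90 μL brought to 1000 μL → factor 1000/90 = 11.111
Step 2: 6-fold → factor 6
Step 3: unknown factor x
Step 4: 140 μL + 1000 μL = 1140 μL total → factor 1140/140 = 8.1429
Step 5: 18-fold → factor 18
Step 6: 0.22 mL + 3650 μL = 3.87 mL total → factor 3.87/0.22 = 17.591
Product of known-step factors = 1.7189 × 10^5
Overall factor = 10.0 g/L / (0.310 ng/mL) = 3.2258 × 10^7
x = 3.2258 × 10^7 / 1.7189 × 10^5 = 188

188-fold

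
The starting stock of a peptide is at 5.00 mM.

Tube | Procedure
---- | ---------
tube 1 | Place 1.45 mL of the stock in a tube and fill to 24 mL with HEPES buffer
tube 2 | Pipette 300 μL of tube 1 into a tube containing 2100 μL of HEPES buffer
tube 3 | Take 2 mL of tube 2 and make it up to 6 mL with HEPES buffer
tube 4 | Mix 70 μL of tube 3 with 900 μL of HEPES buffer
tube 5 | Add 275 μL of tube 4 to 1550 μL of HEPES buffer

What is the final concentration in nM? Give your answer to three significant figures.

Step 1: 1.45 mL brought to 24 mL → factor 24/1.45 = 16.552
Step 2: 300 μL + 2100 μL = 2400 μL total → factor 2400/300 = 8
Step 3: 2 mL brought to 6 mL → factor 6/2 = 3
Step 4: 70 μL + 900 μL = 970 μL total → factor 970/70 = 13.857
Step 5: 275 μL + 1550 μL = 1825 μL total → factor 1825/275 = 6.6364
Overall dilution factor = 16.552 × 8 × 3 × 13.857 × 6.6364 = 36531
Final = 5.00 mM / 36531 = 0.0001369 mM = 137 nM

137 nM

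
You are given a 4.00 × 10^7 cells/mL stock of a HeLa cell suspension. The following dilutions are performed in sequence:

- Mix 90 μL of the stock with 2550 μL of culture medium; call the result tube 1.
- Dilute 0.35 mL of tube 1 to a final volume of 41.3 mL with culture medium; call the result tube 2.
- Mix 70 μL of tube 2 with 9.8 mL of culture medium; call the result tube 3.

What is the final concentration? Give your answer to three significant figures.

82.0 cells/mL

Step 1: 90 μL + 2550 μL = 2640 μL total → factor 2640/90 = 29.333
Step 2: 0.35 mL brought to 41.3 mL → factor 41.3/0.35 = 118
Step 3: 70 μL + 9.8 mL = 9870 μL total → factor 9870/70 = 141
Overall dilution factor = 29.333 × 118 × 141 = 4.8805 × 10^5
Final = 4.00 × 10^7 cells/mL / 4.8805 × 10^5 = 82.0 cells/mL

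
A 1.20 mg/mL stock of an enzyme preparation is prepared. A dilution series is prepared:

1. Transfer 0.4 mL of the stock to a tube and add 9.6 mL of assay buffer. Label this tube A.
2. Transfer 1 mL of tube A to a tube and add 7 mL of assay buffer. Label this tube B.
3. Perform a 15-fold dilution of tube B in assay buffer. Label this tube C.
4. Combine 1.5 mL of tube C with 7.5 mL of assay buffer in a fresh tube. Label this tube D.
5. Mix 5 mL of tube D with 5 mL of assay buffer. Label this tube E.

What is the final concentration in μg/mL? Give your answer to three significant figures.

Step 1: 0.4 mL + 9.6 mL = 10 mL total → factor 10/0.4 = 25
Step 2: 1 mL + 7 mL = 8 mL total → factor 8/1 = 8
Step 3: 15-fold → factor 15
Step 4: 1.5 mL + 7.5 mL = 9 mL total → factor 9/1.5 = 6
Step 5: 5 mL + 5 mL = 10 mL total → factor 10/5 = 2
Overall dilution factor = 25 × 8 × 15 × 6 × 2 = 36000
Final = 1.20 mg/mL / 36000 = 3.333 × 10^-5 mg/mL = 0.0333 μg/mL

0.0333 μg/mL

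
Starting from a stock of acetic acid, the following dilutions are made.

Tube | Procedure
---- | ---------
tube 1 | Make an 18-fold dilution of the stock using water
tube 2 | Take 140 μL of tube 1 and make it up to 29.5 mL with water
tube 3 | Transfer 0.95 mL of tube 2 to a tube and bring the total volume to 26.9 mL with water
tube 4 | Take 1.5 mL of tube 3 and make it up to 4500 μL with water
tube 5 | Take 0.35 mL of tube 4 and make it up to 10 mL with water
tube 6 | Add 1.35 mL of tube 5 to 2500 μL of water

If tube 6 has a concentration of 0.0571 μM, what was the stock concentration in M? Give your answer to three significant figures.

Step 1: 18-fold → factor 18
Step 2: 140 μL brought to 29.5 mL → factor 29500/140 = 210.71
Step 3: 0.95 mL brought to 26.9 mL → factor 26.9/0.95 = 28.316
Step 4: 1.5 mL brought to 4500 μL → factor 4.5/1.5 = 3
Step 5: 0.35 mL brought to 10 mL → factor 10/0.35 = 28.571
Step 6: 1.35 mL + 2500 μL = 3.85 mL total → factor 3.85/1.35 = 2.8519
Overall dilution factor = 18 × 210.71 × 28.316 × 3 × 28.571 × 2.8519 = 2.6253 × 10^7
Stock = 0.0571 μM × 2.6253 × 10^7 = 1.499 × 10^6 μM = 1.50 M

1.50 M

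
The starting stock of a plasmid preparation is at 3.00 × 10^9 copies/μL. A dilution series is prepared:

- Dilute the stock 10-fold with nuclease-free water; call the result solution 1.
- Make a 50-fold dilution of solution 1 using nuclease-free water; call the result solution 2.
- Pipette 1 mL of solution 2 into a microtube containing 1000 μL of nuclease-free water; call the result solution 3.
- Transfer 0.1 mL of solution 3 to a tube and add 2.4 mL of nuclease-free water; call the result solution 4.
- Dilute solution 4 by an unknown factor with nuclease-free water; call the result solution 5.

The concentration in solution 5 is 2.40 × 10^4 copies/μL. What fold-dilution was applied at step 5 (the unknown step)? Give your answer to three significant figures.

5.00-fold

Step 1: 10-fold → factor 10
Step 2: 50-fold → factor 50
Step 3: 1 mL + 1000 μL = 2 mL total → factor 2/1 = 2
Step 4: 0.1 mL + 2.4 mL = 2.5 mL total → factor 2.5/0.1 = 25
Step 5: unknown factor x
Product of known-step factors = 25000
Overall factor = 3.00 × 10^9 copies/μL / (2.40 × 10^4 copies/μL) = 1.25 × 10^5
x = 1.25 × 10^5 / 25000 = 5.00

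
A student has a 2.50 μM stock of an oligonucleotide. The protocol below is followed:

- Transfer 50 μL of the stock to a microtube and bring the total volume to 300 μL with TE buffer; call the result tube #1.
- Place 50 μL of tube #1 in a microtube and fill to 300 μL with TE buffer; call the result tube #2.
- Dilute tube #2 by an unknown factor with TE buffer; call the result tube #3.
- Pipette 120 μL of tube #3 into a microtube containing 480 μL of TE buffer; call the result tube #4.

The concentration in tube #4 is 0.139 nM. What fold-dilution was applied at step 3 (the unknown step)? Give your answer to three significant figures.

Step 1: 50 μL brought to 300 μL → factor 300/50 = 6
Step 2: 50 μL brought to 300 μL → factor 300/50 = 6
Step 3: unknown factor x
Step 4: 120 μL + 480 μL = 600 μL total → factor 600/120 = 5
Product of known-step factors = 180
Overall factor = 2.50 μM / (0.139 nM) = 17986
x = 17986 / 180 = 99.9

99.9-fold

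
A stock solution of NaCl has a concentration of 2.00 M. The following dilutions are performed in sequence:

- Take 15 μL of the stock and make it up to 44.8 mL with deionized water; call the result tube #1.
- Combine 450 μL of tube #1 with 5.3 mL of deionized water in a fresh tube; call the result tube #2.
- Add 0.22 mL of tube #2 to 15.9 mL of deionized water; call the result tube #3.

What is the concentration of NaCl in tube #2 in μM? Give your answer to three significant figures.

52.4 μM

Step 1: 15 μL brought to 44.8 mL → factor 44800/15 = 2986.7
Step 2: 450 μL + 5.3 mL = 5750 μL total → factor 5750/450 = 12.778
Dilution factor through tube #2 = 2986.7 × 12.778 = 38163
[tube #2] = 2.00 M / 38163 = 5.241 × 10^-5 M = 52.4 μM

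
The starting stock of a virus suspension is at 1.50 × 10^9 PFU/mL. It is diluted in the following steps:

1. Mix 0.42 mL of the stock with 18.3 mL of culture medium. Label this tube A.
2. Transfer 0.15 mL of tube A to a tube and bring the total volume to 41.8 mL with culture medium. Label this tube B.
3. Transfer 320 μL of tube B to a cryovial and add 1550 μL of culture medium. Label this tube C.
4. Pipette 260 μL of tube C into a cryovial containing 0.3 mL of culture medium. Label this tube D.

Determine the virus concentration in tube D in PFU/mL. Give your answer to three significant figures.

Step 1: 0.42 mL + 18.3 mL = 18.72 mL total → factor 18.72/0.42 = 44.571
Step 2: 0.15 mL brought to 41.8 mL → factor 41.8/0.15 = 278.67
Step 3: 320 μL + 1550 μL = 1870 μL total → factor 1870/320 = 5.8438
Step 4: 260 μL + 0.3 mL = 560 μL total → factor 560/260 = 2.1538
Overall dilution factor = 44.571 × 278.67 × 5.8438 × 2.1538 = 1.5633 × 10^5
Final = 1.50 × 10^9 PFU/mL / 1.5633 × 10^5 = 9.59 × 10^3 PFU/mL

9.59 × 10^3 PFU/mL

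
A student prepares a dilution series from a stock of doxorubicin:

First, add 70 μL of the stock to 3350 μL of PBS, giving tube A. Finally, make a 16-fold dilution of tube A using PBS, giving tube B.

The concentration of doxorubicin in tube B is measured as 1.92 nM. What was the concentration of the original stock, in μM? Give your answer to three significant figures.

1.50 μM

Step 1: 70 μL + 3350 μL = 3420 μL total → factor 3420/70 = 48.857
Step 2: 16-fold → factor 16
Overall dilution factor = 48.857 × 16 = 781.71
Stock = 1.92 nM × 781.71 = 1501 nM = 1.50 μM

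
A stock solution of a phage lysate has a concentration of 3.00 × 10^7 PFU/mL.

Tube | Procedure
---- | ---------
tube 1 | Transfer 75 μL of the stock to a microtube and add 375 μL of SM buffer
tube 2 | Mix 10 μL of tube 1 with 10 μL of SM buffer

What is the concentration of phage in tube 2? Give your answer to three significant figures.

2.50 × 10^6 PFU/mL

Step 1: 75 μL + 375 μL = 450 μL total → factor 450/75 = 6
Step 2: 10 μL + 10 μL = 20 μL total → factor 20/10 = 2
Overall dilution factor = 6 × 2 = 12
Final = 3.00 × 10^7 PFU/mL / 12 = 2.50 × 10^6 PFU/mL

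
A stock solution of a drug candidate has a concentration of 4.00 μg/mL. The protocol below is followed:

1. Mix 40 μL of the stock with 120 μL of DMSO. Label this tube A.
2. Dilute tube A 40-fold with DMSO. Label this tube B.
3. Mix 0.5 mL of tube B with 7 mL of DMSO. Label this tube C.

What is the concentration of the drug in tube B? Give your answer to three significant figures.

0.0250 μg/mL

Step 1: 40 μL + 120 μL = 160 μL total → factor 160/40 = 4
Step 2: 40-fold → factor 40
Dilution factor through tube B = 4 × 40 = 160
[tube B] = 4.00 μg/mL / 160 = 0.0250 μg/mL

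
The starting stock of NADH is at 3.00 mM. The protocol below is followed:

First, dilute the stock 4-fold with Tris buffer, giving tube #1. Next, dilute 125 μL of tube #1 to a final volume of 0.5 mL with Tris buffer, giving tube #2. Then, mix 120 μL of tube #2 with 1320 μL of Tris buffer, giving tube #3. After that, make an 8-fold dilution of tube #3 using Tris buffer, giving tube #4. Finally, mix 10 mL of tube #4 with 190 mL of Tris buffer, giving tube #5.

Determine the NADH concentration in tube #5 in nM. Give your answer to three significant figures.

Step 1: 4-fold → factor 4
Step 2: 125 μL brought to 0.5 mL → factor 500/125 = 4
Step 3: 120 μL + 1320 μL = 1440 μL total → factor 1440/120 = 12
Step 4: 8-fold → factor 8
Step 5: 10 mL + 190 mL = 200 mL total → factor 200/10 = 20
Overall dilution factor = 4 × 4 × 12 × 8 × 20 = 30720
Final = 3.00 mM / 30720 = 9.766 × 10^-5 mM = 97.7 nM

97.7 nM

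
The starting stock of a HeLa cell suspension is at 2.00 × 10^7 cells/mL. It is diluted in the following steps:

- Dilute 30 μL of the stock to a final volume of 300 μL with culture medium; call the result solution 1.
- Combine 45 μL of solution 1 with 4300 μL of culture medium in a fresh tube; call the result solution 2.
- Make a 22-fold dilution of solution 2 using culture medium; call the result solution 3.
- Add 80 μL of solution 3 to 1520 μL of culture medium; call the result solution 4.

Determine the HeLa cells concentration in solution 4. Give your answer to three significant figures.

Step 1: 30 μL brought to 300 μL → factor 300/30 = 10
Step 2: 45 μL + 4300 μL = 4345 μL total → factor 4345/45 = 96.556
Step 3: 22-fold → factor 22
Step 4: 80 μL + 1520 μL = 1600 μL total → factor 1600/80 = 20
Overall dilution factor = 10 × 96.556 × 22 × 20 = 4.2484 × 10^5
Final = 2.00 × 10^7 cells/mL / 4.2484 × 10^5 = 47.1 cells/mL

47.1 cells/mL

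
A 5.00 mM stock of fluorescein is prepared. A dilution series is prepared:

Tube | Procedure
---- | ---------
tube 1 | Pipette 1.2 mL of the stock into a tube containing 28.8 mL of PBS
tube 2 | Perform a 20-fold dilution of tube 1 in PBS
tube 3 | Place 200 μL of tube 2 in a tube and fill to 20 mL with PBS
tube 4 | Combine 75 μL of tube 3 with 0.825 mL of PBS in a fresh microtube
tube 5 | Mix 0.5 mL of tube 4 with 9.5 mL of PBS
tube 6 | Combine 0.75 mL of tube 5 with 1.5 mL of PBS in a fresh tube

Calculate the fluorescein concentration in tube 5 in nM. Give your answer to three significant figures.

0.417 nM

Step 1: 1.2 mL + 28.8 mL = 30 mL total → factor 30/1.2 = 25
Step 2: 20-fold → factor 20
Step 3: 200 μL brought to 20 mL → factor 20000/200 = 100
Step 4: 75 μL + 0.825 mL = 900 μL total → factor 900/75 = 12
Step 5: 0.5 mL + 9.5 mL = 10 mL total → factor 10/0.5 = 20
Dilution factor through tube 5 = 25 × 20 × 100 × 12 × 20 = 1.2 × 10^7
[tube 5] = 5.00 mM / 1.2 × 10^7 = 4.167 × 10^-7 mM = 0.417 nM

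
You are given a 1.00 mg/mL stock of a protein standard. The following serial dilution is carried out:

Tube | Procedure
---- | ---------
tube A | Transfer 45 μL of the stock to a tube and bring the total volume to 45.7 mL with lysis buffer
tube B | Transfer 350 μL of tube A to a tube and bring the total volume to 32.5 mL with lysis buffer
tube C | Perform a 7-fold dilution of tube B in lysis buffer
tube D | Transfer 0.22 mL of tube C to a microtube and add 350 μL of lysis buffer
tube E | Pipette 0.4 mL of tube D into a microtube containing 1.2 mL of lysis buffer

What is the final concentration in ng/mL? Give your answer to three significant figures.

Step 1: 45 μL brought to 45.7 mL → factor 45700/45 = 1015.6
Step 2: 350 μL brought to 32.5 mL → factor 32500/350 = 92.857
Step 3: 7-fold → factor 7
Step 4: 0.22 mL + 350 μL = 0.57 mL total → factor 0.57/0.22 = 2.5909
Step 5: 0.4 mL + 1.2 mL = 1.6 mL total → factor 1.6/0.4 = 4
Overall dilution factor = 1015.6 × 92.857 × 7 × 2.5909 × 4 = 6.8412 × 10^6
Final = 1.00 mg/mL / 6.8412 × 10^6 = 1.462 × 10^-7 mg/mL = 0.146 ng/mL

0.146 ng/mL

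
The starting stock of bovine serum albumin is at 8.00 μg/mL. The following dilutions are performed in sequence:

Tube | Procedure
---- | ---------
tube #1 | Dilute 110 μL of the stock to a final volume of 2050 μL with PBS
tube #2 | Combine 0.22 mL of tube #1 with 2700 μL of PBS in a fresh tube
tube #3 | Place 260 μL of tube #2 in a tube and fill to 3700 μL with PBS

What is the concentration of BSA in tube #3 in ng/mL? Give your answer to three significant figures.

Step 1: 110 μL brought to 2050 μL → factor 2050/110 = 18.636
Step 2: 0.22 mL + 2700 μL = 2.92 mL total → factor 2.92/0.22 = 13.273
Step 3: 260 μL brought to 3700 μL → factor 3700/260 = 14.231
Overall dilution factor = 18.636 × 13.273 × 14.231 = 3520.1
Final = 8.00 μg/mL / 3520.1 = 0.002273 μg/mL = 2.27 ng/mL

2.27 ng/mL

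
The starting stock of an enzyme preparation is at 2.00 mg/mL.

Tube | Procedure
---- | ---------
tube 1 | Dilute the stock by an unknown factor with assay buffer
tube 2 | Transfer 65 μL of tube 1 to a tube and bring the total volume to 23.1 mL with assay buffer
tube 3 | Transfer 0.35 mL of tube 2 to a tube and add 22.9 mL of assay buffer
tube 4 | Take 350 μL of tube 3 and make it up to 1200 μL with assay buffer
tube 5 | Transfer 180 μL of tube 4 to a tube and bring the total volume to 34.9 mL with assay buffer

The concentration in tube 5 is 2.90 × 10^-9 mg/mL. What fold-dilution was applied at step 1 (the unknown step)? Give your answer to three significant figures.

Step 1: unknown factor x
Step 2: 65 μL brought to 23.1 mL → factor 23100/65 = 355.38
Step 3: 0.35 mL + 22.9 mL = 23.25 mL total → factor 23.25/0.35 = 66.429
Step 4: 350 μL brought to 1200 μL → factor 1200/350 = 3.4286
Step 5: 180 μL brought to 34.9 mL → factor 34900/180 = 193.89
Product of known-step factors = 1.5693 × 10^7
Overall factor = 2.00 mg/mL / (2.90 × 10^-9 mg/mL) = 6.8966 × 10^8
x = 6.8966 × 10^8 / 1.5693 × 10^7 = 43.9

43.9-fold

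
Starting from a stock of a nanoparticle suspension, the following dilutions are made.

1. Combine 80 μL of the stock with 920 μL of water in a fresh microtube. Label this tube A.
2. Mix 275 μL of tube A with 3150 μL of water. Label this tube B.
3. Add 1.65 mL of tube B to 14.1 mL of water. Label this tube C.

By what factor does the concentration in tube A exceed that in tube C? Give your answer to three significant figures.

Step 1: 80 μL + 920 μL = 1000 μL total → factor 1000/80 = 12.5
Step 2: 275 μL + 3150 μL = 3425 μL total → factor 3425/275 = 12.455
Step 3: 1.65 mL + 14.1 mL = 15.75 mL total → factor 15.75/1.65 = 9.5455
Dilution factor to tube A = 12.5; to tube C = 1486.1
[tube A]/[tube C] = (factor to tube C)/(factor to tube A) = 1486.1/12.5 = 119

119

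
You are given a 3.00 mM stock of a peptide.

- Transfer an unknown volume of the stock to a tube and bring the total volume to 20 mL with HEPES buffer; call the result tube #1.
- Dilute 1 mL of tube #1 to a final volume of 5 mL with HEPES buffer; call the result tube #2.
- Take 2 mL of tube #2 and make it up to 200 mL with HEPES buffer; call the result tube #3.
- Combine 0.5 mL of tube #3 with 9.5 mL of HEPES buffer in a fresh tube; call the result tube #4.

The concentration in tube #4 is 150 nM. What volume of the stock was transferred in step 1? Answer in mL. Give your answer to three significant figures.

Step 1: v brought to 20 mL → factor = 20 mL/v
Step 2: 1 mL brought to 5 mL → factor 5/1 = 5
Step 3: 2 mL brought to 200 mL → factor 200/2 = 100
Step 4: 0.5 mL + 9.5 mL = 10 mL total → factor 10/0.5 = 20
Product of known-step factors = 10000
Overall factor = 3.00 mM / (150 nM) = 20000
Step-1 factor = 20000 / 10000 = 2
v = 20 mL / 2 = 10.0 mL

10.0 mL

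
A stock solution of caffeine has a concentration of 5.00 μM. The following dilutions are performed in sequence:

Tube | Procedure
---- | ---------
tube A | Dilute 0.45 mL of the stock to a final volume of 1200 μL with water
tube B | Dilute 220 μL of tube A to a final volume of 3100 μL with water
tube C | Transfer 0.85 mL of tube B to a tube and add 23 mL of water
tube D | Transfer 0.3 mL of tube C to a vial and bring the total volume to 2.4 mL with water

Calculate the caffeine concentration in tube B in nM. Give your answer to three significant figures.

133 nM

Step 1: 0.45 mL brought to 1200 μL → factor 1.2/0.45 = 2.6667
Step 2: 220 μL brought to 3100 μL → factor 3100/220 = 14.091
Dilution factor through tube B = 2.6667 × 14.091 = 37.576
[tube B] = 5.00 μM / 37.576 = 0.1331 μM = 133 nM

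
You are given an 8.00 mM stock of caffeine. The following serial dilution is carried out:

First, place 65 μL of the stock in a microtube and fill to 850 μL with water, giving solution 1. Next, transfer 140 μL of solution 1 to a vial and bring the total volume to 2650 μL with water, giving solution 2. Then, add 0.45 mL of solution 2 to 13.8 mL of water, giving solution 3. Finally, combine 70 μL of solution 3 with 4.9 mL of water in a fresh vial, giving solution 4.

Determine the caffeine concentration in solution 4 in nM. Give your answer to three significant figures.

14.4 nM

Step 1: 65 μL brought to 850 μL → factor 850/65 = 13.077
Step 2: 140 μL brought to 2650 μL → factor 2650/140 = 18.929
Step 3: 0.45 mL + 13.8 mL = 14.25 mL total → factor 14.25/0.45 = 31.667
Step 4: 70 μL + 4.9 mL = 4970 μL total → factor 4970/70 = 71
Overall dilution factor = 13.077 × 18.929 × 31.667 × 71 = 5.5652 × 10^5
Final = 8.00 mM / 5.5652 × 10^5 = 1.437 × 10^-5 mM = 14.4 nM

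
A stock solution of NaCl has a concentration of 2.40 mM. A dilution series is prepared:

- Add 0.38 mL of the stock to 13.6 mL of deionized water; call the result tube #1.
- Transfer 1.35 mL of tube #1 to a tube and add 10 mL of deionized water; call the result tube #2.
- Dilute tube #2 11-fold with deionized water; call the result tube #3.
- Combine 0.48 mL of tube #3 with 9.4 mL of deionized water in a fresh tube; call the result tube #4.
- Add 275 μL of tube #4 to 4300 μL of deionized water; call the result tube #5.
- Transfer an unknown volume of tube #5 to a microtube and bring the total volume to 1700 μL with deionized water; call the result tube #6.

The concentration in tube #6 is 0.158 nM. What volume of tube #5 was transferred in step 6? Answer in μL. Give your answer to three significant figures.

130 μL

Step 1: 0.38 mL + 13.6 mL = 13.98 mL total → factor 13.98/0.38 = 36.789
Step 2: 1.35 mL + 10 mL = 11.35 mL total → factor 11.35/1.35 = 8.4074
Step 3: 11-fold → factor 11
Step 4: 0.48 mL + 9.4 mL = 9.88 mL total → factor 9.88/0.48 = 20.583
Step 5: 275 μL + 4300 μL = 4575 μL total → factor 4575/275 = 16.636
Step 6: v brought to 1700 μL → factor = 1700 μL/v
Product of known-step factors = 1.1651 × 10^6
Overall factor = 2.40 mM / (0.158 nM) = 1.519 × 10^7
Step-6 factor = 1.519 × 10^7 / 1.1651 × 10^6 = 13.038
v = 1700 μL / 13.038 = 130 μL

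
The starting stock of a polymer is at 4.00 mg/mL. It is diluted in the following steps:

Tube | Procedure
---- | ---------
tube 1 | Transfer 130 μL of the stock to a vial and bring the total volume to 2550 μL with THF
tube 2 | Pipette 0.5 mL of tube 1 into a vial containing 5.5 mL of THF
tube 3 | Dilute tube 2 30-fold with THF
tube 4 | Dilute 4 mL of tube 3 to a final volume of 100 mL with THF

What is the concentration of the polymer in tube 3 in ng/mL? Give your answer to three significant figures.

Step 1: 130 μL brought to 2550 μL → factor 2550/130 = 19.615
Step 2: 0.5 mL + 5.5 mL = 6 mL total → factor 6/0.5 = 12
Step 3: 30-fold → factor 30
Dilution factor through tube 3 = 19.615 × 12 × 30 = 7061.5
[tube 3] = 4.00 mg/mL / 7061.5 = 0.0005664 mg/mL = 566 ng/mL

566 ng/mL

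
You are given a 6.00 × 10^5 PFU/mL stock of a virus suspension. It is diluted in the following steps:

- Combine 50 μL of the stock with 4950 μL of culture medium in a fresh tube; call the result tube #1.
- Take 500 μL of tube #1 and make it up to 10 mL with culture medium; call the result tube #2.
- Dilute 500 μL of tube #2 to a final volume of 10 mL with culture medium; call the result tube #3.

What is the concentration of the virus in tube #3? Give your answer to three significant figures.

15.0 PFU/mL

Step 1: 50 μL + 4950 μL = 5000 μL total → factor 5000/50 = 100
Step 2: 500 μL brought to 10 mL → factor 10000/500 = 20
Step 3: 500 μL brought to 10 mL → factor 10000/500 = 20
Overall dilution factor = 100 × 20 × 20 = 40000
Final = 6.00 × 10^5 PFU/mL / 40000 = 15.0 PFU/mL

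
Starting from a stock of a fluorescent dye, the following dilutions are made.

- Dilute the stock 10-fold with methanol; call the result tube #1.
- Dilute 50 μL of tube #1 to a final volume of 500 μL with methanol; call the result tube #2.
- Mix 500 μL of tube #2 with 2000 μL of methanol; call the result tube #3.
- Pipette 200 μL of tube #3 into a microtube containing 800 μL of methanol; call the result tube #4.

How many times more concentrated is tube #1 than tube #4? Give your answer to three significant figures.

250

Step 1: 10-fold → factor 10
Step 2: 50 μL brought to 500 μL → factor 500/50 = 10
Step 3: 500 μL + 2000 μL = 2500 μL total → factor 2500/500 = 5
Step 4: 200 μL + 800 μL = 1000 μL total → factor 1000/200 = 5
Dilution factor to tube #1 = 10; to tube #4 = 2500
[tube #1]/[tube #4] = (factor to tube #4)/(factor to tube #1) = 2500/10 = 250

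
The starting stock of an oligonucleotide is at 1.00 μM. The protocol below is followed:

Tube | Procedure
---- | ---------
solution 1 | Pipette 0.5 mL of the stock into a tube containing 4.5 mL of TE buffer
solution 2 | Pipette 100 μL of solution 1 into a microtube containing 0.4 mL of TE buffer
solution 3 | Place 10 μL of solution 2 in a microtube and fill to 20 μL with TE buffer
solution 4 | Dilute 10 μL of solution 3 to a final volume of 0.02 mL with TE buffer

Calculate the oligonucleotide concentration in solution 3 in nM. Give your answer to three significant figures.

10.0 nM

Step 1: 0.5 mL + 4.5 mL = 5 mL total → factor 5/0.5 = 10
Step 2: 100 μL + 0.4 mL = 500 μL total → factor 500/100 = 5
Step 3: 10 μL brought to 20 μL → factor 20/10 = 2
Dilution factor through solution 3 = 10 × 5 × 2 = 100
[solution 3] = 1.00 μM / 100 = 0.01000 μM = 10.0 nM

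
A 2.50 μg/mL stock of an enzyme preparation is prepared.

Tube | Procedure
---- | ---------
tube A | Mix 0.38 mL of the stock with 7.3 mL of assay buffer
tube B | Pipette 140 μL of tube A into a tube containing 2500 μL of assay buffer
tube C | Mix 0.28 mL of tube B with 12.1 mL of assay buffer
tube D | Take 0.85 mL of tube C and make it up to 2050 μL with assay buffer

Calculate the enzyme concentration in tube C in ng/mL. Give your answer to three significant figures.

Step 1: 0.38 mL + 7.3 mL = 7.68 mL total → factor 7.68/0.38 = 20.211
Step 2: 140 μL + 2500 μL = 2640 μL total → factor 2640/140 = 18.857
Step 3: 0.28 mL + 12.1 mL = 12.38 mL total → factor 12.38/0.28 = 44.214
Dilution factor through tube C = 20.211 × 18.857 × 44.214 = 16851
[tube C] = 2.50 μg/mL / 16851 = 0.0001484 μg/mL = 0.148 ng/mL

0.148 ng/mL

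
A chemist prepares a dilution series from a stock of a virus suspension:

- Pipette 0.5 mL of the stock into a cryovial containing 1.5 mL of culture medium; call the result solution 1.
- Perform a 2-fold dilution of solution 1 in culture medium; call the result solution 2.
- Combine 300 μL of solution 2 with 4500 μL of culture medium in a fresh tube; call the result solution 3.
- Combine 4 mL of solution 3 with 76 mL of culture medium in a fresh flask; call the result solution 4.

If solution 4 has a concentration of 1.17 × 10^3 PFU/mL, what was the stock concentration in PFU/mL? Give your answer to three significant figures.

Step 1: 0.5 mL + 1.5 mL = 2 mL total → factor 2/0.5 = 4
Step 2: 2-fold → factor 2
Step 3: 300 μL + 4500 μL = 4800 μL total → factor 4800/300 = 16
Step 4: 4 mL + 76 mL = 80 mL total → factor 80/4 = 20
Overall dilution factor = 4 × 2 × 16 × 20 = 2560
Stock = 1.17 × 10^3 PFU/mL × 2560 = 3.00 × 10^6 PFU/mL

3.00 × 10^6 PFU/mL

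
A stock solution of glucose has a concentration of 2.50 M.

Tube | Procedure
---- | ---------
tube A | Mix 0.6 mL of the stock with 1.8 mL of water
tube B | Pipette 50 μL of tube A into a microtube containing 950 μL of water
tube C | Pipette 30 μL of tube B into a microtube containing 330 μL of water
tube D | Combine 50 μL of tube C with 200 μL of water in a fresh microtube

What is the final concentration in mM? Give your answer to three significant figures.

Step 1: 0.6 mL + 1.8 mL = 2.4 mL total → factor 2.4/0.6 = 4
Step 2: 50 μL + 950 μL = 1000 μL total → factor 1000/50 = 20
Step 3: 30 μL + 330 μL = 360 μL total → factor 360/30 = 12
Step 4: 50 μL + 200 μL = 250 μL total → factor 250/50 = 5
Overall dilution factor = 4 × 20 × 12 × 5 = 4800
Final = 2.50 M / 4800 = 0.0005208 M = 0.521 mM

0.521 mM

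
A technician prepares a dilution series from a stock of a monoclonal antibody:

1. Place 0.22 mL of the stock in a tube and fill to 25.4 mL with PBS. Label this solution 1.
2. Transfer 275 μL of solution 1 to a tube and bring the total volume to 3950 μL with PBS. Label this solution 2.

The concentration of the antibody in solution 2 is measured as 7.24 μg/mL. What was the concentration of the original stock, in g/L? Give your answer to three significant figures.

12.0 g/L

Step 1: 0.22 mL brought to 25.4 mL → factor 25.4/0.22 = 115.45
Step 2: 275 μL brought to 3950 μL → factor 3950/275 = 14.364
Overall dilution factor = 115.45 × 14.364 = 1658.3
Stock = 7.24 μg/mL × 1658.3 = 1.201 × 10^4 μg/mL = 12.0 g/L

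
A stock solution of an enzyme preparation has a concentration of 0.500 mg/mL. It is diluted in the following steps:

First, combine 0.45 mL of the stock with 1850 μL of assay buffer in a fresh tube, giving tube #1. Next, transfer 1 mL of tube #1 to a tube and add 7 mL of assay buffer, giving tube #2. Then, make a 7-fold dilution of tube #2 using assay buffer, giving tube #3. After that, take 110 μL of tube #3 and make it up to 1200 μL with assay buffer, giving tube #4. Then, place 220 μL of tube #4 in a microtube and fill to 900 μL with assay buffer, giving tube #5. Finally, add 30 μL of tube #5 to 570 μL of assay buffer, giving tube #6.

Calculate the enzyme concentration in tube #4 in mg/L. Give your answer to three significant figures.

Step 1: 0.45 mL + 1850 μL = 2.3 mL total → factor 2.3/0.45 = 5.1111
Step 2: 1 mL + 7 mL = 8 mL total → factor 8/1 = 8
Step 3: 7-fold → factor 7
Step 4: 110 μL brought to 1200 μL → factor 1200/110 = 10.909
Dilution factor through tube #4 = 5.1111 × 8 × 7 × 10.909 = 3122.4
[tube #4] = 0.500 mg/mL / 3122.4 = 0.0001601 mg/mL = 0.160 mg/L

0.160 mg/L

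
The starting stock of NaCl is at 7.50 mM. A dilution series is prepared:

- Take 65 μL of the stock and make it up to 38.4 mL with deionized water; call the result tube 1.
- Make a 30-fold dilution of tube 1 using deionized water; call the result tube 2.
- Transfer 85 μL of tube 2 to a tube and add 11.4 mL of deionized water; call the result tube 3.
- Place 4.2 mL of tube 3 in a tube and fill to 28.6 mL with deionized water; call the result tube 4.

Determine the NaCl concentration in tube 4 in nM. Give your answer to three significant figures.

Step 1: 65 μL brought to 38.4 mL → factor 38400/65 = 590.77
Step 2: 30-fold → factor 30
Step 3: 85 μL + 11.4 mL = 11485 μL total → factor 11485/85 = 135.12
Step 4: 4.2 mL brought to 28.6 mL → factor 28.6/4.2 = 6.8095
Overall dilution factor = 590.77 × 30 × 135.12 × 6.8095 = 1.6307 × 10^7
Final = 7.50 mM / 1.6307 × 10^7 = 4.599 × 10^-7 mM = 0.460 nM

0.460 nM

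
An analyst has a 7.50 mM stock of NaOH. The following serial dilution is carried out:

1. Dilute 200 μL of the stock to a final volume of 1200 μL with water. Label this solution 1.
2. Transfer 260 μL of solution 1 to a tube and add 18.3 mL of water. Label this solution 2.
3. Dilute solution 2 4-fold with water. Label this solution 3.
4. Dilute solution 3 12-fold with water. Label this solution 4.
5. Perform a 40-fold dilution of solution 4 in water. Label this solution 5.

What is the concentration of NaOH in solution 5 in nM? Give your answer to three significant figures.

Step 1: 200 μL brought to 1200 μL → factor 1200/200 = 6
Step 2: 260 μL + 18.3 mL = 18560 μL total → factor 18560/260 = 71.385
Step 3: 4-fold → factor 4
Step 4: 12-fold → factor 12
Step 5: 40-fold → factor 40
Overall dilution factor = 6 × 71.385 × 4 × 12 × 40 = 8.2235 × 10^5
Final = 7.50 mM / 8.2235 × 10^5 = 9.120 × 10^-6 mM = 9.12 nM

9.12 nM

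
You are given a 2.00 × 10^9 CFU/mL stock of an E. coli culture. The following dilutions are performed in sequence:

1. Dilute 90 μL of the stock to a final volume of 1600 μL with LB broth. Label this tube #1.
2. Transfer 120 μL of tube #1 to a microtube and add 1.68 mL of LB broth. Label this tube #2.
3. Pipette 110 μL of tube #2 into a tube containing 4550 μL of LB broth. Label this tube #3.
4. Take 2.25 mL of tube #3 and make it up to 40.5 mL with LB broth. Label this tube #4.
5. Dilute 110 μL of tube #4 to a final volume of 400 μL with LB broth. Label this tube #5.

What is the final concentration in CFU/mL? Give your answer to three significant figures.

2.70 × 10^3 CFU/mL

Step 1: 90 μL brought to 1600 μL → factor 1600/90 = 17.778
Step 2: 120 μL + 1.68 mL = 1800 μL total → factor 1800/120 = 15
Step 3: 110 μL + 4550 μL = 4660 μL total → factor 4660/110 = 42.364
Step 4: 2.25 mL brought to 40.5 mL → factor 40.5/2.25 = 18
Step 5: 110 μL brought to 400 μL → factor 400/110 = 3.6364
Overall dilution factor = 17.778 × 15 × 42.364 × 18 × 3.6364 = 7.3944 × 10^5
Final = 2.00 × 10^9 CFU/mL / 7.3944 × 10^5 = 2.70 × 10^3 CFU/mL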